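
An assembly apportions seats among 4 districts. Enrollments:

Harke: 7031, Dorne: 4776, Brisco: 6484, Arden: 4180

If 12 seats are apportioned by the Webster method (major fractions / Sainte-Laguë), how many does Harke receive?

Standard divisor 22471/12 ≈ 1872.583; standard quotas: Harke 3.755, Dorne 2.550, Brisco 3.463, Arden 2.232.
Rounding to the nearest integer gives Harke 4, Dorne 3, Brisco 3, Arden 2 — total 12, matching the house size, so no adjustment is needed.
Harke receives 4.

4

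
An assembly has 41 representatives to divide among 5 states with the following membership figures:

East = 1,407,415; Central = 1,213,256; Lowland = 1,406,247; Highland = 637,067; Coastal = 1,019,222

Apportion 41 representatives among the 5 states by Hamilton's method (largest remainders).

Standard divisor: 5683207 ÷ 41 ≈ 138614.805.
Standard quotas: East 10.1534, Central 8.7527, Lowland 10.1450, Highland 4.5960, Coastal 7.3529.
Lower quotas: East 10, Central 8, Lowland 10, Highland 4, Coastal 7 (sum 39, leaving 2 seats).
Remainders in descending order: Central 0.7527, Highland 0.5960, Coastal 0.3529, East 0.1534, Lowland 0.1450.
Largest remainders: Central, Highland receive the extra seats.

East: 10; Central: 9; Lowland: 10; Highland: 5; Coastal: 7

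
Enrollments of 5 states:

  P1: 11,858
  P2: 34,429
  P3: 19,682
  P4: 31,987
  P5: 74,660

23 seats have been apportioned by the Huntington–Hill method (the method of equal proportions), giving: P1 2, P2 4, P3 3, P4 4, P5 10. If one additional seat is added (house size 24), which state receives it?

Priority for the next seat is population ÷ (√(s·(s+1))).
Priorities: P1 4841.008, P2 7698.558, P3 5681.704, P4 7152.511, P5 7118.552.
Highest priority: P2.

P2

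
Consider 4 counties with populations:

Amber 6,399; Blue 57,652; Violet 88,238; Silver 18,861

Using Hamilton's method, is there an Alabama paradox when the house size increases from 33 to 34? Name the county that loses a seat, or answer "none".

none

At 33 seats: Amber 1, Blue 11, Violet 17, Silver 4.
At 34 seats: Amber 1, Blue 11, Violet 18, Silver 4.
No county's allocation decreased.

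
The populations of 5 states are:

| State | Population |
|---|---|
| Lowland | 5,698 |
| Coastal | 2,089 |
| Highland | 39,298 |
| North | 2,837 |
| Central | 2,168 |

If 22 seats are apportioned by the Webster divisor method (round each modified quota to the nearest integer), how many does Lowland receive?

2

Standard divisor 52090/22 ≈ 2367.727; standard quotas: Lowland 2.407, Coastal 0.882, Highland 16.597, North 1.198, Central 0.916.
Rounding to the nearest integer gives Lowland 2, Coastal 1, Highland 17, North 1, Central 1 — total 22, matching the house size, so no adjustment is needed.
Lowland receives 2.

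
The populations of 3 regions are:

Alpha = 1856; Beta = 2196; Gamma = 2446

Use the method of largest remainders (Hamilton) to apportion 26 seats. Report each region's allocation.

Alpha: 7; Beta: 9; Gamma: 10

Standard divisor: 6498 ÷ 26 ≈ 249.923.
Standard quotas: Alpha 7.426, Beta 8.787, Gamma 9.787.
Lower quotas: Alpha 7, Beta 8, Gamma 9 (sum 24, leaving 2 seats).
Remainders in descending order: Gamma 0.787, Beta 0.787, Alpha 0.426.
Largest remainders: Gamma, Beta receive the extra seats.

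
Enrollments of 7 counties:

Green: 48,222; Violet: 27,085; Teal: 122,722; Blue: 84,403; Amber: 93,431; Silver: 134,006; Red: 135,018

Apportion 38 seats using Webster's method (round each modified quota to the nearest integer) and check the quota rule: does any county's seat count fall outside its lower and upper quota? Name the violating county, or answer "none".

Standard quotas: Green 2.841, Violet 1.596, Teal 7.231, Blue 4.973, Amber 5.505, Silver 7.896, Red 7.956.
Webster allocation: Green 3, Violet 2, Teal 7, Blue 5, Amber 5, Silver 8, Red 8.
Every allocation lies between the lower and upper quota.

none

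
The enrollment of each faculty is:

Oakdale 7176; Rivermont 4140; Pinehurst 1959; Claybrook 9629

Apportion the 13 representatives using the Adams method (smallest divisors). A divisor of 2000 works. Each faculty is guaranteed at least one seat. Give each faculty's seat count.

With modified divisor 2000: modified quotas Oakdale 3.588, Rivermont 2.070, Pinehurst 0.980, Claybrook 4.814.
Rounding up: Oakdale 4, Rivermont 3, Pinehurst 1, Claybrook 5 (total 13).

Oakdale 4, Rivermont 3, Pinehurst 1, Claybrook 5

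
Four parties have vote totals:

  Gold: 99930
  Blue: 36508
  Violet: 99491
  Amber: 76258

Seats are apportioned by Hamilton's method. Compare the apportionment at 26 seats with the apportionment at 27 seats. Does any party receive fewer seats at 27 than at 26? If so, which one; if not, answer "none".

At 26 seats: Gold 8, Blue 3, Violet 8, Amber 7.
At 27 seats: Gold 9, Blue 3, Violet 9, Amber 6.
Amber drops from 7 to 6.

Amber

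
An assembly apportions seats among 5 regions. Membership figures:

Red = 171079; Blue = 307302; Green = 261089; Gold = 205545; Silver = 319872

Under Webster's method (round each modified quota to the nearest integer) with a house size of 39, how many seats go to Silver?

10

Standard divisor 1264887/39 ≈ 32433; standard quotas: Red 5.275, Blue 9.475, Green 8.050, Gold 6.338, Silver 9.863.
Rounding to the nearest integer gives 5, 9, 8, 6, 10 = 38 seats, so the divisor must be adjusted.
With modified divisor 32000: modified quotas Red 5.346, Blue 9.603, Green 8.159, Gold 6.423, Silver 9.996.
Rounding to the nearest integer: Red 5, Blue 10, Green 8, Gold 6, Silver 10 (total 39).
Silver receives 10.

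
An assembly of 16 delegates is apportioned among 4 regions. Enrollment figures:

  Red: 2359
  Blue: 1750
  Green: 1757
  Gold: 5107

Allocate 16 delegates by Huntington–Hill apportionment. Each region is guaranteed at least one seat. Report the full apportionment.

With divisor 698: modified quotas Red 3.380, Blue 2.507, Green 2.517, Gold 7.317.
Geometric-mean thresholds: Red √(3·4)=3.464, Blue √(2·3)=2.449, Green √(2·3)=2.449, Gold √(7·8)=7.483.
Each quota rounded against its threshold gives Red 3, Blue 3, Green 3, Gold 7 (total 16).

Red=3, Blue=3, Green=3, Gold=7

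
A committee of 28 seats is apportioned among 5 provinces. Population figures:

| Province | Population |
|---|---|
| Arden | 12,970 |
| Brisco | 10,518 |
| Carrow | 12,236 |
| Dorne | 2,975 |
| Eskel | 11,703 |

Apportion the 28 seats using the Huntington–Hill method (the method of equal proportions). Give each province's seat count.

With divisor 1847: modified quotas Arden 7.022, Brisco 5.695, Carrow 6.625, Dorne 1.611, Eskel 6.336.
Geometric-mean thresholds: Arden √(7·8)=7.483, Brisco √(5·6)=5.477, Carrow √(6·7)=6.481, Dorne √(1·2)=1.414, Eskel √(6·7)=6.481.
Each quota rounded against its threshold gives Arden 7, Brisco 6, Carrow 7, Dorne 2, Eskel 6 (total 28).

Arden: 7, Brisco: 6, Carrow: 7, Dorne: 2, Eskel: 6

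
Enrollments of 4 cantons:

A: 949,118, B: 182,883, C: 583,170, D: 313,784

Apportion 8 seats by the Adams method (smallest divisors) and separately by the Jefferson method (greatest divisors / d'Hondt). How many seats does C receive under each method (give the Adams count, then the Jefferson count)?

2 and 3

Adams: A 4, B 1, C 2, D 1.
Jefferson: A 4, B 0, C 3, D 1.
C gets 2 under Adams and 3 under Jefferson.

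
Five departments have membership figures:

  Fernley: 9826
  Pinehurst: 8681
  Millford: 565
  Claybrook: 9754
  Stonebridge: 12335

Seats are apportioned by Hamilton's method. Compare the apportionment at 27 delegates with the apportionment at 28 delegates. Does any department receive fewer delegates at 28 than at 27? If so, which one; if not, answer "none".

At 27 seats: Fernley 7, Pinehurst 6, Millford 0, Claybrook 6, Stonebridge 8.
At 28 seats: Fernley 7, Pinehurst 6, Millford 0, Claybrook 7, Stonebridge 8.
No department's allocation decreased.

none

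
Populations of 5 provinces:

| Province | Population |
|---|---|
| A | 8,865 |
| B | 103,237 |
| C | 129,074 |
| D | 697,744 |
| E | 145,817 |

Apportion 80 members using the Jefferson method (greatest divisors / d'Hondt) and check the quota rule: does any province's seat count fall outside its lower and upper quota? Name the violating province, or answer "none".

D

Standard quotas: A 0.654, B 7.614, C 9.519, D 51.459, E 10.754.
Jefferson allocation: A 0, B 7, C 9, D 53, E 11.
D has quota 51.459 (lower 51, upper 52) but receives 53 — outside the quota interval.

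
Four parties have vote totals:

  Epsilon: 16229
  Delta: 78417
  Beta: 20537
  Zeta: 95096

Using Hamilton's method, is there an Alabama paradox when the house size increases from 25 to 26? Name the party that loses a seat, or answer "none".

Beta

At 25 seats: Epsilon 2, Delta 9, Beta 3, Zeta 11.
At 26 seats: Epsilon 2, Delta 10, Beta 2, Zeta 12.
Beta drops from 3 to 2.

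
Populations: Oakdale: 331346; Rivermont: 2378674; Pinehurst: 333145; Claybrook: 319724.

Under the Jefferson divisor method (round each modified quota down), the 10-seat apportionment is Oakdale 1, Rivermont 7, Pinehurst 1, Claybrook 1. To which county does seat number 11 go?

Priority for the next seat is population ÷ (current seats + 1).
Priorities: Oakdale 165673.000, Rivermont 297334.250, Pinehurst 166572.500, Claybrook 159862.000.
Highest priority: Rivermont.

Rivermont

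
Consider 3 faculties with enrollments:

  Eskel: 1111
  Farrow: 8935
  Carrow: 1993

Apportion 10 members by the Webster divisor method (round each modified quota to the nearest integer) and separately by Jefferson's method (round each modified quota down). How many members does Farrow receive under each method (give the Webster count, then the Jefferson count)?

Webster: Eskel 1, Farrow 7, Carrow 2.
Jefferson: Eskel 1, Farrow 8, Carrow 1.
Farrow gets 7 under Webster and 8 under Jefferson.

7 and 8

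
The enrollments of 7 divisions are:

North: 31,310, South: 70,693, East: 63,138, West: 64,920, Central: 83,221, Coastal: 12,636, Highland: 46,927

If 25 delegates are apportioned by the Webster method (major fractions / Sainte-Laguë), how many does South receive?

5

Standard divisor 372845/25 ≈ 14913.8; standard quotas: North 2.099, South 4.740, East 4.234, West 4.353, Central 5.580, Coastal 0.847, Highland 3.147.
Rounding to the nearest integer gives North 2, South 5, East 4, West 4, Central 6, Coastal 1, Highland 3 — total 25, matching the house size, so no adjustment is needed.
South receives 5.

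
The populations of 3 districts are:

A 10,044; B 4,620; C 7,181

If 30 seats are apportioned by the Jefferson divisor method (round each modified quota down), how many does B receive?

6

Standard divisor 21845/30 ≈ 728.167; standard quotas: A 13.794, B 6.345, C 9.862.
Rounding down gives 13, 6, 9 = 28 seats, so the divisor must be adjusted.
With modified divisor 700: modified quotas A 14.349, B 6.600, C 10.259.
Rounding down: A 14, B 6, C 10 (total 30).
B receives 6.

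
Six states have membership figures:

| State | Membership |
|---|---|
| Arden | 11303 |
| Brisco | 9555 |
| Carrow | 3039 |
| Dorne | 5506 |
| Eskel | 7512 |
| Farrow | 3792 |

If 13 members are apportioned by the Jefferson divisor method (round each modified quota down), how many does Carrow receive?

1

Standard divisor 40707/13 ≈ 3131.308; standard quotas: Arden 3.610, Brisco 3.051, Carrow 0.971, Dorne 1.758, Eskel 2.399, Farrow 1.211.
Rounding down gives 3, 3, 0, 1, 2, 1 = 10 seats, so the divisor must be adjusted.
With modified divisor 2600: modified quotas Arden 4.347, Brisco 3.675, Carrow 1.169, Dorne 2.118, Eskel 2.889, Farrow 1.458.
Rounding down: Arden 4, Brisco 3, Carrow 1, Dorne 2, Eskel 2, Farrow 1 (total 13).
Carrow receives 1.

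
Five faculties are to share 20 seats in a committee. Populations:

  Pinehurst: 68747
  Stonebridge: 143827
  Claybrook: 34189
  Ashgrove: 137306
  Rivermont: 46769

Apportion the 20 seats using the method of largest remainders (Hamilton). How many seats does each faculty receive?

Pinehurst 3; Stonebridge 7; Claybrook 2; Ashgrove 6; Rivermont 2

The standard divisor is 430838/20 ≈ 21541.9.
Standard quotas: Pinehurst 3.1913, Stonebridge 6.6766, Claybrook 1.5871, Ashgrove 6.3739, Rivermont 2.1711.
Lower quotas: Pinehurst 3, Stonebridge 6, Claybrook 1, Ashgrove 6, Rivermont 2 (sum 18, leaving 2 seats).
Remainders in descending order: Stonebridge 0.6766, Claybrook 0.5871, Ashgrove 0.3739, Pinehurst 0.1913, Rivermont 0.1711.
Largest remainders: Stonebridge, Claybrook receive the extra seats.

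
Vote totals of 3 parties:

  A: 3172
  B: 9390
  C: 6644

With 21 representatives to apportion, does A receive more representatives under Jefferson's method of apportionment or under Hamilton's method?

Jefferson: A 3, B 11, C 7.
Hamilton: A 4, B 10, C 7.
A gets 3 under Jefferson and 4 under Hamilton.

Hamilton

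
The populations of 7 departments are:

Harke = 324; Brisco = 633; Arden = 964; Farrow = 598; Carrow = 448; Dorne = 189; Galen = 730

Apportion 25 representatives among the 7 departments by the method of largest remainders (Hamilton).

Total 3886; standard divisor 3886/25 ≈ 155.44.
Standard quotas: Harke 2.084, Brisco 4.072, Arden 6.202, Farrow 3.847, Carrow 2.882, Dorne 1.216, Galen 4.696.
Lower quotas: Harke 2, Brisco 4, Arden 6, Farrow 3, Carrow 2, Dorne 1, Galen 4 (sum 22, leaving 3 seats).
Remainders in descending order: Carrow 0.882, Farrow 0.847, Galen 0.696, Dorne 0.216, Arden 0.202, Harke 0.084, Brisco 0.072.
The surplus seats go to Carrow, Farrow, Galen.

Harke=2, Brisco=4, Arden=6, Farrow=4, Carrow=3, Dorne=1, Galen=5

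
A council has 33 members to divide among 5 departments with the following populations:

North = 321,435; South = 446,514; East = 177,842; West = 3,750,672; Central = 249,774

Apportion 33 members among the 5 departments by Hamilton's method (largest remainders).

Total 4946237; standard divisor 4946237/33 ≈ 149885.97.
Standard quotas: North 2.1445, South 2.9790, East 1.1865, West 25.0235, Central 1.6664.
Lower quotas: North 2, South 2, East 1, West 25, Central 1 (sum 31, leaving 2 seats).
Remainders in descending order: South 0.9790, Central 0.6664, East 0.1865, North 0.1445, West 0.0235.
Largest remainders: South, Central receive the extra seats.

North=2, South=3, East=1, West=25, Central=2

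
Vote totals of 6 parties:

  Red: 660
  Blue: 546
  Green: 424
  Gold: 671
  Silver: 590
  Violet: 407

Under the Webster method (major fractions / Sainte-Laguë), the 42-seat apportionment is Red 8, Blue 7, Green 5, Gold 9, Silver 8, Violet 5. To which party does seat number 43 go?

Red

Priority for the next seat is population ÷ (current seats + 0.5).
Priorities: Red 77.647, Blue 72.800, Green 77.091, Gold 70.632, Silver 69.412, Violet 74.000.
Highest priority: Red.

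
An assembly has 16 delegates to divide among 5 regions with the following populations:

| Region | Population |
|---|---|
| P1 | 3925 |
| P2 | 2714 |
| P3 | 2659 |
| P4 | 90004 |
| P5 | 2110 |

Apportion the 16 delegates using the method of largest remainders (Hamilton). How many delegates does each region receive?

Standard divisor: 101412 ÷ 16 ≈ 6338.25.
Standard quotas: P1 0.6193, P2 0.4282, P3 0.4195, P4 14.2001, P5 0.3329.
Lower quotas: P1 0, P2 0, P3 0, P4 14, P5 0 (sum 14, leaving 2 seats).
Remainders in descending order: P1 0.6193, P2 0.4282, P3 0.4195, P5 0.3329, P4 0.2001.
The surplus seats go to P1, P2.

P1 1; P2 1; P3 0; P4 14; P5 0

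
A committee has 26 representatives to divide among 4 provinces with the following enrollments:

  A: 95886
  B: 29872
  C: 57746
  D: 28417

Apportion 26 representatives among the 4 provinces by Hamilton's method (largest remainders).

The standard divisor is 211921/26 ≈ 8150.808.
Standard quotas: A 11.7640, B 3.6649, C 7.0847, D 3.4864.
Lower quotas: A 11, B 3, C 7, D 3 (sum 24, leaving 2 seats).
Remainders in descending order: A 0.7640, B 0.6649, D 0.4864, C 0.0847.
The surplus seats go to A, B.

A 12; B 4; C 7; D 3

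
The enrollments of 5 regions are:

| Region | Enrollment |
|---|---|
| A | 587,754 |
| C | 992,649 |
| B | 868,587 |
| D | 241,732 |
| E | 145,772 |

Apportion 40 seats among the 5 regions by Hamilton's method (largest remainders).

Standard divisor: 2836494 ÷ 40 ≈ 70912.35.
Standard quotas: A 8.2885, C 13.9983, B 12.2487, D 3.4089, E 2.0557.
Lower quotas: A 8, C 13, B 12, D 3, E 2 (sum 38, leaving 2 seats).
Remainders in descending order: C 0.9983, D 0.4089, A 0.2885, B 0.2487, E 0.0557.
Largest remainders: C, D receive the extra seats.

A 8, C 14, B 12, D 4, E 2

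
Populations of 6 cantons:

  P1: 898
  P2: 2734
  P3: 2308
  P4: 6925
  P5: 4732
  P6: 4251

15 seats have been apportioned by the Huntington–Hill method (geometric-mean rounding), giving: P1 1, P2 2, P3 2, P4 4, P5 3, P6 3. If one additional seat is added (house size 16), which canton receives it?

P4

Priority for the next seat is population ÷ (√(s·(s+1))).
Priorities: P1 634.982, P2 1116.151, P3 942.237, P4 1548.477, P5 1366.011, P6 1227.158.
Highest priority: P4.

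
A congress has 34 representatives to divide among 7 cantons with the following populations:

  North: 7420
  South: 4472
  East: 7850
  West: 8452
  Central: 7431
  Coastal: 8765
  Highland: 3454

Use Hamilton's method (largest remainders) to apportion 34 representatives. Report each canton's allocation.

North: 5, South: 3, East: 6, West: 6, Central: 5, Coastal: 6, Highland: 3

Standard divisor: 47844 ÷ 34 ≈ 1407.176.
Standard quotas: North 5.2730, South 3.1780, East 5.5785, West 6.0064, Central 5.2808, Coastal 6.2288, Highland 2.4546.
Lower quotas: North 5, South 3, East 5, West 6, Central 5, Coastal 6, Highland 2 (sum 32, leaving 2 seats).
Remainders in descending order: East 0.5785, Highland 0.4546, Central 0.2808, North 0.2730, Coastal 0.2288, South 0.1780, West 0.0064.
Largest remainders: East, Highland receive the extra seats.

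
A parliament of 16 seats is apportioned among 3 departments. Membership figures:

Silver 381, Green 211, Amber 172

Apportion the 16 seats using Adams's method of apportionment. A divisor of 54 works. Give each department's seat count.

With modified divisor 54: modified quotas Silver 7.056, Green 3.907, Amber 3.185.
Rounding up: Silver 8, Green 4, Amber 4 (total 16).

Silver 8, Green 4, Amber 4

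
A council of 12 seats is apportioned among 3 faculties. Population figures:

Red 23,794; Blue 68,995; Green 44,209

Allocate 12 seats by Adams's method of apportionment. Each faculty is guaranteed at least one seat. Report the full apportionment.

Red 2, Blue 6, Green 4

Standard divisor 136998/12 ≈ 11416.5; standard quotas: Red 2.084, Blue 6.043, Green 3.872.
Rounding up gives 3, 7, 4 = 14 seats, so the divisor must be adjusted.
With modified divisor 12800: modified quotas Red 1.859, Blue 5.390, Green 3.454.
Rounding up: Red 2, Blue 6, Green 4 (total 12).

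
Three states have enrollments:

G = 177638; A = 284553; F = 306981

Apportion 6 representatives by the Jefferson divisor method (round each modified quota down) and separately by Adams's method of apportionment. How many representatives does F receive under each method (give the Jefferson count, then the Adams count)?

3 and 2

Jefferson: G 1, A 2, F 3.
Adams: G 2, A 2, F 2.
F gets 3 under Jefferson and 2 under Adams.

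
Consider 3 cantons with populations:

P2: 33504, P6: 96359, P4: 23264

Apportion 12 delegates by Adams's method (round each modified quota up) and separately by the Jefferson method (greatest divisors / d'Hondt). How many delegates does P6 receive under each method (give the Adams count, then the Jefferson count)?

Adams: P2 3, P6 7, P4 2.
Jefferson: P2 2, P6 8, P4 2.
P6 gets 7 under Adams and 8 under Jefferson.

7 and 8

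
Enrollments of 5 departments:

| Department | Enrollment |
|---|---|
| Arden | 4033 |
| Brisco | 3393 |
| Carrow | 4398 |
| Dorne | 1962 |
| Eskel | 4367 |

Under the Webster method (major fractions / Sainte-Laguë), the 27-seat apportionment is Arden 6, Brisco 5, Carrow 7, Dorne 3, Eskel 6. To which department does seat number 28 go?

Priority for the next seat is population ÷ (current seats + 0.5).
Priorities: Arden 620.462, Brisco 616.909, Carrow 586.400, Dorne 560.571, Eskel 671.846.
Highest priority: Eskel.

Eskel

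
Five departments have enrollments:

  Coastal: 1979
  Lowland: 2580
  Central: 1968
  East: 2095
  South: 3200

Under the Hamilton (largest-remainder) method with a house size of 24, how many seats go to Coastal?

4

The standard divisor is 11822/24 ≈ 492.583.
Standard quotas: Coastal 4.018, Lowland 5.238, Central 3.995, East 4.253, South 6.496.
Lower quotas: Coastal 4, Lowland 5, Central 3, East 4, South 6 (sum 22, leaving 2 seats).
Remainders in descending order: Central 0.995, South 0.496, East 0.253, Lowland 0.238, Coastal 0.018.
Largest remainders: Central, South receive the extra seats.
Coastal receives 4.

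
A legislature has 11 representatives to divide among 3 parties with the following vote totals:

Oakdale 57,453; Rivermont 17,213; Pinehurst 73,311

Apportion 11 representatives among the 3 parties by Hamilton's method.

Total 147977; standard divisor 147977/11 ≈ 13452.455.
Standard quotas: Oakdale 4.2708, Rivermont 1.2795, Pinehurst 5.4496.
Lower quotas: Oakdale 4, Rivermont 1, Pinehurst 5 (sum 10, leaving 1 seat).
Remainders in descending order: Pinehurst 0.4496, Rivermont 0.2795, Oakdale 0.2708.
Largest remainder: Pinehurst receives the extra seat.

Oakdale: 4, Rivermont: 1, Pinehurst: 6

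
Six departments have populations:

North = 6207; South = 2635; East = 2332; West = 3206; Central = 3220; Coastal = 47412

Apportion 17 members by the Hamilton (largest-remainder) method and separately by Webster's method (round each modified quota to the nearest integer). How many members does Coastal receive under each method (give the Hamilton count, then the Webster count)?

Hamilton: North 2, South 1, East 0, West 1, Central 1, Coastal 12.
Webster: North 2, South 1, East 1, West 1, Central 1, Coastal 11.
Coastal gets 12 under Hamilton and 11 under Webster.

12 and 11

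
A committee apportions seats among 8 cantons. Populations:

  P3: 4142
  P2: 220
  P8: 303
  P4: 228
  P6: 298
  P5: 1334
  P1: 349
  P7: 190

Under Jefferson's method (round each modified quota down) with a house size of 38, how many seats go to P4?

1

Standard divisor 7064/38 ≈ 185.895; standard quotas: P3 22.281, P2 1.183, P8 1.630, P4 1.227, P6 1.603, P5 7.176, P1 1.877, P7 1.022.
Rounding down gives 22, 1, 1, 1, 1, 7, 1, 1 = 35 seats, so the divisor must be adjusted.
With modified divisor 170: modified quotas P3 24.365, P2 1.294, P8 1.782, P4 1.341, P6 1.753, P5 7.847, P1 2.053, P7 1.118.
Rounding down: P3 24, P2 1, P8 1, P4 1, P6 1, P5 7, P1 2, P7 1 (total 38).
P4 receives 1.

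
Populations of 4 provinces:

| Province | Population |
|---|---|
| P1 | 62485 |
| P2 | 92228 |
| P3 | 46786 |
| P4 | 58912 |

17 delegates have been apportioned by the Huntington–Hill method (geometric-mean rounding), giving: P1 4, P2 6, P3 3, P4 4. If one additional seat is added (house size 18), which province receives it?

Priority for the next seat is population ÷ (√(s·(s+1))).
Priorities: P1 13972.071, P2 14231.089, P3 13505.955, P4 13173.124.
Highest priority: P2.

P2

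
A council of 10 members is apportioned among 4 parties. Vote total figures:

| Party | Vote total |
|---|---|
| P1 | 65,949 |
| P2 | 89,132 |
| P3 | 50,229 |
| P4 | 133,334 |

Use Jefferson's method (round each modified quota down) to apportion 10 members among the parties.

P1 2; P2 3; P3 1; P4 4

Standard divisor 338644/10 ≈ 33864.4; standard quotas: P1 1.947, P2 2.632, P3 1.483, P4 3.937.
Rounding down gives 1, 2, 1, 3 = 7 seats, so the divisor must be adjusted.
With modified divisor 28200: modified quotas P1 2.339, P2 3.161, P3 1.781, P4 4.728.
Rounding down: P1 2, P2 3, P3 1, P4 4 (total 10).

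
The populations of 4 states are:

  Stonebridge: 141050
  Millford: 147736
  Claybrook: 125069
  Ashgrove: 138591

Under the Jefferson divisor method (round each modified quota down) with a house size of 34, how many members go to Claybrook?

8

Standard divisor 552446/34 ≈ 16248.412; standard quotas: Stonebridge 8.681, Millford 9.092, Claybrook 7.697, Ashgrove 8.530.
Rounding down gives 8, 9, 7, 8 = 32 seats, so the divisor must be adjusted.
With modified divisor 15500: modified quotas Stonebridge 9.100, Millford 9.531, Claybrook 8.069, Ashgrove 8.941.
Rounding down: Stonebridge 9, Millford 9, Claybrook 8, Ashgrove 8 (total 34).
Claybrook receives 8.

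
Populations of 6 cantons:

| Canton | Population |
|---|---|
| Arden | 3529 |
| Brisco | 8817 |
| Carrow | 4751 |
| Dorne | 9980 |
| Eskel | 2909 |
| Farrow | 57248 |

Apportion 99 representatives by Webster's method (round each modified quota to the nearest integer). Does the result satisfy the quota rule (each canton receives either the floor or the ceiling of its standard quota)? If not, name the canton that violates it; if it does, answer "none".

Farrow

Standard quotas: Arden 4.005, Brisco 10.006, Carrow 5.392, Dorne 11.326, Eskel 3.301, Farrow 64.970.
Webster allocation: Arden 4, Brisco 10, Carrow 5, Dorne 11, Eskel 3, Farrow 66.
Farrow has quota 64.970 (lower 64, upper 65) but receives 66 — outside the quota interval.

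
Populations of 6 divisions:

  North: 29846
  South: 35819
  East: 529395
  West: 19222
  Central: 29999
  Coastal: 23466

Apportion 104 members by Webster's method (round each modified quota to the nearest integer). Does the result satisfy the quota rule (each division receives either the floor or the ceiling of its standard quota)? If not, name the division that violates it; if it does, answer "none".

East

Standard quotas: North 4.648, South 5.579, East 82.452, West 2.994, Central 4.672, Coastal 3.655.
Webster allocation: North 5, South 6, East 81, West 3, Central 5, Coastal 4.
East has quota 82.452 (lower 82, upper 83) but receives 81 — outside the quota interval.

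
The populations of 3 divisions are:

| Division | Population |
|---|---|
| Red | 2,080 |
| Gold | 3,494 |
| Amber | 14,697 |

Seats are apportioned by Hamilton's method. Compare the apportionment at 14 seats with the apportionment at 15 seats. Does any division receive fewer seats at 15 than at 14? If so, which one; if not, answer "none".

At 14 seats: Red 2, Gold 2, Amber 10.
At 15 seats: Red 1, Gold 3, Amber 11.
Red drops from 2 to 1.

Red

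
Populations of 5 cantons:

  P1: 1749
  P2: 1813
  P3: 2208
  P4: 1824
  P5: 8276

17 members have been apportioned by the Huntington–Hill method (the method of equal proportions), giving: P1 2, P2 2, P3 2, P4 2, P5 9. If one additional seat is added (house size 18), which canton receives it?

Priority for the next seat is population ÷ (√(s·(s+1))).
Priorities: P1 714.026, P2 740.154, P3 901.412, P4 744.645, P5 872.367.
Highest priority: P3.

P3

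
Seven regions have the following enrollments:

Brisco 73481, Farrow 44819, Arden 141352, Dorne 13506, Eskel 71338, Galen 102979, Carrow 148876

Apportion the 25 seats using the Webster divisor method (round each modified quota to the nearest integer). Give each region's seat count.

Standard divisor 596351/25 ≈ 23854.04; standard quotas: Brisco 3.080, Farrow 1.879, Arden 5.926, Dorne 0.566, Eskel 2.991, Galen 4.317, Carrow 6.241.
Rounding to the nearest integer gives Brisco 3, Farrow 2, Arden 6, Dorne 1, Eskel 3, Galen 4, Carrow 6 — total 25, matching the house size, so no adjustment is needed.

Brisco 3; Farrow 2; Arden 6; Dorne 1; Eskel 3; Galen 4; Carrow 6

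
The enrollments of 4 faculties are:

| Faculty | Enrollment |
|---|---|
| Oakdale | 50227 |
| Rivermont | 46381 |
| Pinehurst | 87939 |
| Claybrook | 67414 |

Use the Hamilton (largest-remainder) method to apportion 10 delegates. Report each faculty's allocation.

Oakdale 2; Rivermont 2; Pinehurst 3; Claybrook 3

Standard divisor: 251961 ÷ 10 ≈ 25196.1.
Standard quotas: Oakdale 1.9934, Rivermont 1.8408, Pinehurst 3.4902, Claybrook 2.6756.
Lower quotas: Oakdale 1, Rivermont 1, Pinehurst 3, Claybrook 2 (sum 7, leaving 3 seats).
Remainders in descending order: Oakdale 0.9934, Rivermont 0.8408, Claybrook 0.6756, Pinehurst 0.4902.
The surplus seats go to Oakdale, Rivermont, Claybrook.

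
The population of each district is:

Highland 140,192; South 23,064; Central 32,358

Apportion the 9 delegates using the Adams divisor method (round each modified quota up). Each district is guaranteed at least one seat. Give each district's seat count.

Standard divisor 195614/9 ≈ 21734.889; standard quotas: Highland 6.450, South 1.061, Central 1.489.
Rounding up gives 7, 2, 2 = 11 seats, so the divisor must be adjusted.
With modified divisor 25700: modified quotas Highland 5.455, South 0.897, Central 1.259.
Rounding up: Highland 6, South 1, Central 2 (total 9).

Highland=6; South=1; Central=2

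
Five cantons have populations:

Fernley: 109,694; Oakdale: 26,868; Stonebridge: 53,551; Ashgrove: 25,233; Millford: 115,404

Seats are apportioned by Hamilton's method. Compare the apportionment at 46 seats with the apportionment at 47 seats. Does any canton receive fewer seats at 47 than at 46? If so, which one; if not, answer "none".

Ashgrove

At 46 seats: Fernley 15, Oakdale 4, Stonebridge 7, Ashgrove 4, Millford 16.
At 47 seats: Fernley 16, Oakdale 4, Stonebridge 8, Ashgrove 3, Millford 16.
Ashgrove drops from 4 to 3.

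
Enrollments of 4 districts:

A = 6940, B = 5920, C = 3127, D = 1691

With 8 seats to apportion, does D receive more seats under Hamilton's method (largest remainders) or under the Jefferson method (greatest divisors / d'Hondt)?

Hamilton

Hamilton: A 3, B 3, C 1, D 1.
Jefferson: A 4, B 3, C 1, D 0.
D gets 1 under Hamilton and 0 under Jefferson.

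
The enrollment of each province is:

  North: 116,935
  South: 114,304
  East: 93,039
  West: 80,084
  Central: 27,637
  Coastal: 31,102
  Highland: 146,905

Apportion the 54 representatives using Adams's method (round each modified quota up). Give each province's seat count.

North=10; South=10; East=8; West=7; Central=3; Coastal=3; Highland=13

Standard divisor 610006/54 ≈ 11296.407; standard quotas: North 10.352, South 10.119, East 8.236, West 7.089, Central 2.447, Coastal 2.753, Highland 13.005.
Rounding up gives 11, 11, 9, 8, 3, 3, 14 = 59 seats, so the divisor must be adjusted.
With modified divisor 12000: modified quotas North 9.745, South 9.525, East 7.753, West 6.674, Central 2.303, Coastal 2.592, Highland 12.242.
Rounding up: North 10, South 10, East 8, West 7, Central 3, Coastal 3, Highland 13 (total 54).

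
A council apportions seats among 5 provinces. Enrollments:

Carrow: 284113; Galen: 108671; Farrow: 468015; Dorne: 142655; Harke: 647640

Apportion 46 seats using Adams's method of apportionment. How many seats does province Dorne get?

Standard divisor 1651094/46 ≈ 35893.348; standard quotas: Carrow 7.915, Galen 3.028, Farrow 13.039, Dorne 3.974, Harke 18.043.
Rounding up gives 8, 4, 14, 4, 19 = 49 seats, so the divisor must be adjusted.
With modified divisor 37200: modified quotas Carrow 7.637, Galen 2.921, Farrow 12.581, Dorne 3.835, Harke 17.410.
Rounding up: Carrow 8, Galen 3, Farrow 13, Dorne 4, Harke 18 (total 46).
Dorne receives 4.

4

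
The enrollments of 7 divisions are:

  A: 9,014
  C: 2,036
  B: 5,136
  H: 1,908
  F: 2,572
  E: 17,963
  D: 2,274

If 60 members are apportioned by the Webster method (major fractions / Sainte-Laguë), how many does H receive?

3

Standard divisor 40903/60 ≈ 681.717; standard quotas: A 13.223, C 2.987, B 7.534, H 2.799, F 3.773, E 26.350, D 3.336.
Rounding to the nearest integer gives A 13, C 3, B 8, H 3, F 4, E 26, D 3 — total 60, matching the house size, so no adjustment is needed.
H receives 3.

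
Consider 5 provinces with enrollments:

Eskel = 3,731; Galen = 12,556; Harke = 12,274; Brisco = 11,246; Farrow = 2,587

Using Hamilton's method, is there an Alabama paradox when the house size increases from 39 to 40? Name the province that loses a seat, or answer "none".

At 39 seats: Eskel 4, Galen 12, Harke 11, Brisco 10, Farrow 2.
At 40 seats: Eskel 3, Galen 12, Harke 12, Brisco 11, Farrow 2.
Eskel drops from 4 to 3.

Eskel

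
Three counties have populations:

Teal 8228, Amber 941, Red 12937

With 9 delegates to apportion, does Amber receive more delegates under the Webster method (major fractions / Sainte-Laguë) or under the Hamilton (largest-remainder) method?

Hamilton

Webster: Teal 3, Amber 0, Red 6.
Hamilton: Teal 3, Amber 1, Red 5.
Amber gets 0 under Webster and 1 under Hamilton.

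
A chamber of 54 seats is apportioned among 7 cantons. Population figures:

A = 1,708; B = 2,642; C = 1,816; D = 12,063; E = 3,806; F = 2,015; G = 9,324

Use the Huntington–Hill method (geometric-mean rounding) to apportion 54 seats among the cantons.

With divisor 610: modified quotas A 2.800, B 4.331, C 2.977, D 19.775, E 6.239, F 3.303, G 15.285.
Geometric-mean thresholds: A √(2·3)=2.449, B √(4·5)=4.472, C √(2·3)=2.449, D √(19·20)=19.494, E √(6·7)=6.481, F √(3·4)=3.464, G √(15·16)=15.492.
Each quota rounded against its threshold gives A 3, B 4, C 3, D 20, E 6, F 3, G 15 (total 54).

A 3, B 4, C 3, D 20, E 6, F 3, G 15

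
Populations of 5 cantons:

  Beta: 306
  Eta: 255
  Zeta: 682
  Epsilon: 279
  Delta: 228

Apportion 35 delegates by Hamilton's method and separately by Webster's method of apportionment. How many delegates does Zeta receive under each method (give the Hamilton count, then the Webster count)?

14 and 13

Hamilton: Beta 6, Eta 5, Zeta 14, Epsilon 6, Delta 4.
Webster: Beta 6, Eta 5, Zeta 13, Epsilon 6, Delta 5.
Zeta gets 14 under Hamilton and 13 under Webster.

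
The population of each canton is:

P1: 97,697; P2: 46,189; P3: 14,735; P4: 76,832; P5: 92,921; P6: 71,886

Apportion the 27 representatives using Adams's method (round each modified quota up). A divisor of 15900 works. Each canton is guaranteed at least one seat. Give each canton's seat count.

P1: 7, P2: 3, P3: 1, P4: 5, P5: 6, P6: 5

With modified divisor 15900: modified quotas P1 6.144, P2 2.905, P3 0.927, P4 4.832, P5 5.844, P6 4.521.
Rounding up: P1 7, P2 3, P3 1, P4 5, P5 6, P6 5 (total 27).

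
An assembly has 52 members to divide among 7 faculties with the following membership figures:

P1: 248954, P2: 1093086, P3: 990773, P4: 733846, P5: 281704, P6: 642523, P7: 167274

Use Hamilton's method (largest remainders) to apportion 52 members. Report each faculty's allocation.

P1 3; P2 14; P3 12; P4 9; P5 4; P6 8; P7 2

The standard divisor is 4158160/52 ≈ 79964.615.
Standard quotas: P1 3.1133, P2 13.6696, P3 12.3901, P4 9.1771, P5 3.5229, P6 8.0351, P7 2.0919.
Lower quotas: P1 3, P2 13, P3 12, P4 9, P5 3, P6 8, P7 2 (sum 50, leaving 2 seats).
Remainders in descending order: P2 0.6696, P5 0.5229, P3 0.3901, P4 0.1771, P1 0.1133, P7 0.0919, P6 0.0351.
The surplus seats go to P2, P5.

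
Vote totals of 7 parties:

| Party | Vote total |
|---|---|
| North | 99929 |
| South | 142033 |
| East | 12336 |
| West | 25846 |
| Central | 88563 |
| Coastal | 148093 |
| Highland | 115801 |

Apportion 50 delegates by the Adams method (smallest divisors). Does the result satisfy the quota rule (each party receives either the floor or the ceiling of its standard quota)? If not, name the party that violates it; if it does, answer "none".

none

Standard quotas: North 7.898, South 11.226, East 0.975, West 2.043, Central 7.000, Coastal 11.705, Highland 9.153.
Adams allocation: North 8, South 11, East 1, West 2, Central 7, Coastal 12, Highland 9.
Every allocation lies between the lower and upper quota.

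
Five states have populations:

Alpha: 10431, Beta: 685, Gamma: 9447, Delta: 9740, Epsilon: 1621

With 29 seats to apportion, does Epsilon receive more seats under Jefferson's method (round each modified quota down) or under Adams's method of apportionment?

Jefferson: Alpha 10, Beta 0, Gamma 9, Delta 9, Epsilon 1.
Adams: Alpha 9, Beta 1, Gamma 8, Delta 9, Epsilon 2.
Epsilon gets 1 under Jefferson and 2 under Adams.

Adams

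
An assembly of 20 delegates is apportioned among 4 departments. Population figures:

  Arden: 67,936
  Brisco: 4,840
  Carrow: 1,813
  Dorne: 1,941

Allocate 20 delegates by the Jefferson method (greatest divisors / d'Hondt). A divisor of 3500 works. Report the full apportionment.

Arden: 19; Brisco: 1; Carrow: 0; Dorne: 0

With modified divisor 3500: modified quotas Arden 19.410, Brisco 1.383, Carrow 0.518, Dorne 0.555.
Rounding down: Arden 19, Brisco 1, Carrow 0, Dorne 0 (total 20).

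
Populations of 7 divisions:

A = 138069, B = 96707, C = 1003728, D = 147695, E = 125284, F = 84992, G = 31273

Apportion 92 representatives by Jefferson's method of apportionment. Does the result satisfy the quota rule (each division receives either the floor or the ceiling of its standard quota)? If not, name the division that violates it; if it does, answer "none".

C

Standard quotas: A 7.804, B 5.466, C 56.731, D 8.348, E 7.081, F 4.804, G 1.768.
Jefferson allocation: A 8, B 5, C 59, D 8, E 7, F 4, G 1.
C has quota 56.731 (lower 56, upper 57) but receives 59 — outside the quota interval.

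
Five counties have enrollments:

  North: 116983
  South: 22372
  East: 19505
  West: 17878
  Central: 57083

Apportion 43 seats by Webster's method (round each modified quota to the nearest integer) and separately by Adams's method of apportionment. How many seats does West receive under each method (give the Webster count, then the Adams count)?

Webster: North 22, South 4, East 4, West 3, Central 10.
Adams: North 21, South 4, East 4, West 4, Central 10.
West gets 3 under Webster and 4 under Adams.

3 and 4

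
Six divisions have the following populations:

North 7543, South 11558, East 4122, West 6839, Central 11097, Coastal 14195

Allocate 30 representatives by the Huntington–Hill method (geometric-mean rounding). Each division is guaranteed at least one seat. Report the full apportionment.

North: 4, South: 6, East: 2, West: 4, Central: 6, Coastal: 8

With divisor 1840: modified quotas North 4.099, South 6.282, East 2.240, West 3.717, Central 6.031, Coastal 7.715.
Geometric-mean thresholds: North √(4·5)=4.472, South √(6·7)=6.481, East √(2·3)=2.449, West √(3·4)=3.464, Central √(6·7)=6.481, Coastal √(7·8)=7.483.
Each quota rounded against its threshold gives North 4, South 6, East 2, West 4, Central 6, Coastal 8 (total 30).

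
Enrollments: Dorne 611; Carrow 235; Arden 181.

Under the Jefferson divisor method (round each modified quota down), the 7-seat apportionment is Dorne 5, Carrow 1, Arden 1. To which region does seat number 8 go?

Carrow

Priority for the next seat is population ÷ (current seats + 1).
Priorities: Dorne 101.833, Carrow 117.500, Arden 90.500.
Highest priority: Carrow.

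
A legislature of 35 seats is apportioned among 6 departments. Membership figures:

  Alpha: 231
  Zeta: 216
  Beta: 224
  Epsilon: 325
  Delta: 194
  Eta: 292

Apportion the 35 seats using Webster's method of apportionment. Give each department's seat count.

Standard divisor 1482/35 ≈ 42.343; standard quotas: Alpha 5.455, Zeta 5.101, Beta 5.290, Epsilon 7.675, Delta 4.582, Eta 6.896.
Rounding to the nearest integer gives Alpha 5, Zeta 5, Beta 5, Epsilon 8, Delta 5, Eta 7 — total 35, matching the house size, so no adjustment is needed.

Alpha: 5; Zeta: 5; Beta: 5; Epsilon: 8; Delta: 5; Eta: 7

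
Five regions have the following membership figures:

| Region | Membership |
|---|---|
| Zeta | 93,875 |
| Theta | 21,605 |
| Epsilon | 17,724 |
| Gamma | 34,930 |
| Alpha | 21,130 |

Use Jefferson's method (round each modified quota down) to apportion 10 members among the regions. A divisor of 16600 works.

Zeta: 5, Theta: 1, Epsilon: 1, Gamma: 2, Alpha: 1

With modified divisor 16600: modified quotas Zeta 5.655, Theta 1.302, Epsilon 1.068, Gamma 2.104, Alpha 1.273.
Rounding down: Zeta 5, Theta 1, Epsilon 1, Gamma 2, Alpha 1 (total 10).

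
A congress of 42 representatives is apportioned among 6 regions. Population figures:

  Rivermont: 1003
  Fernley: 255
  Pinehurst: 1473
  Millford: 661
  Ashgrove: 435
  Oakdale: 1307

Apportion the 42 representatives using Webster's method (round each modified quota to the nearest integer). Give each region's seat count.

Standard divisor 5134/42 ≈ 122.238; standard quotas: Rivermont 8.205, Fernley 2.086, Pinehurst 12.050, Millford 5.407, Ashgrove 3.559, Oakdale 10.692.
Rounding to the nearest integer gives Rivermont 8, Fernley 2, Pinehurst 12, Millford 5, Ashgrove 4, Oakdale 11 — total 42, matching the house size, so no adjustment is needed.

Rivermont: 8; Fernley: 2; Pinehurst: 12; Millford: 5; Ashgrove: 4; Oakdale: 11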